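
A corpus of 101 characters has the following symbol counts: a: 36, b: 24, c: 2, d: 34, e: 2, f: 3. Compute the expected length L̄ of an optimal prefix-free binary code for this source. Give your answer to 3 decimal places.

2.059 bits/symbol

Probabilities are the counts divided by 101.
Repeatedly combine the two least-probable nodes; the expected code length is the sum of the merged weights.
merge 2/101 + 2/101 → 4/101
merge 3/101 + 4/101 → 7/101
merge 7/101 + 24/101 → 31/101
merge 31/101 + 34/101 → 65/101
merge 36/101 + 65/101 → 1
L = 4/101 + 7/101 + 31/101 + 65/101 + 1 = 208/101 ≈ 2.059 bits/symbol.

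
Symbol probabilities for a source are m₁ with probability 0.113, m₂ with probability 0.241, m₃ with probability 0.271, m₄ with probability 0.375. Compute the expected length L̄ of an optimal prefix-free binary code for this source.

Repeatedly combine the two least-probable nodes; the expected code length is the sum of the merged weights.
merge 113/1000 + 241/1000 → 177/500
merge 271/1000 + 177/500 → 5/8
merge 3/8 + 5/8 → 1
L = 177/500 + 5/8 + 1 = 1979/1000 = 1.979 bits/symbol.

1.979 bits/symbol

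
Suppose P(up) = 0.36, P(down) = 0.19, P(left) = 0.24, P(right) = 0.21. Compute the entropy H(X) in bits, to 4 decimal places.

1.9528 bits

H = −Σ pᵢ log₂ pᵢ.
−0.36·log₂(0.36) = 0.5306
−0.19·log₂(0.19) = 0.4552
−0.24·log₂(0.24) = 0.4941
−0.21·log₂(0.21) = 0.4728
Sum ≈ 1.9528 → 1.9528 bits.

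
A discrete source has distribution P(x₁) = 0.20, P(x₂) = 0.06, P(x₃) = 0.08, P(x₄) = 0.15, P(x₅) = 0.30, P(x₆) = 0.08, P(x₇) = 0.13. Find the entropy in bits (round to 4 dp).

2.6052 bits

H = −Σ pᵢ log₂ pᵢ.
−0.20·log₂(0.20) = 0.4644
−0.06·log₂(0.06) = 0.2435
−0.08·log₂(0.08) = 0.2915
−0.15·log₂(0.15) = 0.4105
−0.30·log₂(0.30) = 0.5211
−0.08·log₂(0.08) = 0.2915
−0.13·log₂(0.13) = 0.3826
Sum ≈ 2.6052 → 2.6052 bits.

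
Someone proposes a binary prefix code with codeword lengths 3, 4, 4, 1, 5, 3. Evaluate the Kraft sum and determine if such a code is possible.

With common denominator 2^5 = 32: Σ 2^(−ℓᵢ) = 4/32 + 2/32 + 2/32 + 16/32 + 1/32 + 4/32 = 29/32 = 0.90625.
Kraft's inequality requires Σ ≤ 1; here Σ = 0.90625 ≤ 1, so such a prefix code exists.

0.90625; yes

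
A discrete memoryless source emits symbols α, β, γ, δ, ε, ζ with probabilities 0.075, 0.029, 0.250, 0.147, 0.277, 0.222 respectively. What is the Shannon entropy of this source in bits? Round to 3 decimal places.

H = −Σ pᵢ log₂ pᵢ.
−0.075·log₂(0.075) = 0.2803
−0.029·log₂(0.029) = 0.1481
−0.250·log₂(0.250) = 0.5000
−0.147·log₂(0.147) = 0.4066
−0.277·log₂(0.277) = 0.5130
−0.222·log₂(0.222) = 0.4820
Sum ≈ 2.3301 → 2.330 bits.

2.330 bits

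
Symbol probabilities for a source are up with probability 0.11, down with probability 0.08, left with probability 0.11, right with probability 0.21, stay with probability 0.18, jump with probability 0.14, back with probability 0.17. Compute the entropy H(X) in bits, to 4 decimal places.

H = −Σ pᵢ log₂ pᵢ.
−0.11·log₂(0.11) = 0.3503
−0.08·log₂(0.08) = 0.2915
−0.11·log₂(0.11) = 0.3503
−0.21·log₂(0.21) = 0.4728
−0.18·log₂(0.18) = 0.4453
−0.14·log₂(0.14) = 0.3971
−0.17·log₂(0.17) = 0.4346
Sum ≈ 2.7419 → 2.7419 bits.

2.7419 bits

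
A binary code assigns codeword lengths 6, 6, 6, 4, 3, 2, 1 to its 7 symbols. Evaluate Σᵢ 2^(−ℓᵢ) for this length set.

With common denominator 2^6 = 64: Σ 2^(−ℓᵢ) = 1/64 + 1/64 + 1/64 + 4/64 + 8/64 + 16/64 + 32/64 = 63/64 = 0.984375.

0.984375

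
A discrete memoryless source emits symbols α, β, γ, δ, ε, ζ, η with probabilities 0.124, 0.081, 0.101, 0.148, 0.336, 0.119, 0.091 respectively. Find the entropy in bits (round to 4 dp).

2.6179 bits

H = −Σ pᵢ log₂ pᵢ.
−0.124·log₂(0.124) = 0.3734
−0.081·log₂(0.081) = 0.2937
−0.101·log₂(0.101) = 0.3341
−0.148·log₂(0.148) = 0.4079
−0.336·log₂(0.336) = 0.5287
−0.119·log₂(0.119) = 0.3654
−0.091·log₂(0.091) = 0.3147
Sum ≈ 2.6179 → 2.6179 bits.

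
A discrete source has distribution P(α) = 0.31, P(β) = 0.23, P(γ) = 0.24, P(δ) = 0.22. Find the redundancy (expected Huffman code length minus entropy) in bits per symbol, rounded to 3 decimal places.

0.014 bits

Entropy H = −Σ p log₂ p ≈ 1.9862 bits.
Huffman merges: 11/50+23/100→9/20; 6/25+31/100→11/20; 9/20+11/20→1. L = 2 ≈ 2.0000.
L − H = 2.0000 − 1.9862 = 0.014 bits.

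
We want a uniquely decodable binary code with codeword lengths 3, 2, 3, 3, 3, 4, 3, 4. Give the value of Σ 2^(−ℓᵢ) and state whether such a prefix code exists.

1; yes

With common denominator 2^4 = 16: Σ 2^(−ℓᵢ) = 2/16 + 4/16 + 2/16 + 2/16 + 2/16 + 1/16 + 2/16 + 1/16 = 16/16 = 1.
Kraft's inequality requires Σ ≤ 1; here Σ = 1 ≤ 1, so such a prefix code exists.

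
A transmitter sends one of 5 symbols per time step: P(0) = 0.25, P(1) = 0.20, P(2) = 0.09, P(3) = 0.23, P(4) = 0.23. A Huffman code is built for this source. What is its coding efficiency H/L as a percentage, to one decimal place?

98.4%

Entropy H = −Σ p log₂ p ≈ 2.2524 bits.
Huffman merges: 9/100+1/5→29/100; 23/100+23/100→23/50; 1/4+29/100→27/50; 23/50+27/50→1. L = 229/100 ≈ 2.2900.
Efficiency = H/L = 2.2524/2.2900 = 98.4%.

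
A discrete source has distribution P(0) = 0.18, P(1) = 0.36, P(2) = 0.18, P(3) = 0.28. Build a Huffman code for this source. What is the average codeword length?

2 bits/symbol

Repeatedly combine the two least-probable nodes; the expected code length is the sum of the merged weights.
merge 9/50 + 9/50 → 9/25
merge 7/25 + 9/25 → 16/25
merge 9/25 + 16/25 → 1
L = 9/25 + 16/25 + 1 = 2 bits/symbol.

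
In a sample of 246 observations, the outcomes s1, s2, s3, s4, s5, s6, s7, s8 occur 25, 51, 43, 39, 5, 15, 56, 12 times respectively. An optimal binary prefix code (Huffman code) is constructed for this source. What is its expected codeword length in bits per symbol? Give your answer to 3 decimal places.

Probabilities are the counts divided by 246.
Repeatedly combine the two least-probable nodes; the expected code length is the sum of the merged weights.
merge 5/246 + 2/41 → 17/246
merge 5/82 + 17/246 → 16/123
merge 25/246 + 16/123 → 19/82
merge 13/82 + 43/246 → 1/3
merge 17/82 + 28/123 → 107/246
merge 19/82 + 1/3 → 139/246
merge 107/246 + 139/246 → 1
L = 17/246 + 16/123 + 19/82 + 1/3 + 107/246 + 139/246 + 1 = 340/123 ≈ 2.764 bits/symbol.

2.764 bits/symbol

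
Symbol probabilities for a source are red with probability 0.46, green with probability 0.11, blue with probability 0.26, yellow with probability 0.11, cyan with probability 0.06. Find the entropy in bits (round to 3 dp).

H = −Σ pᵢ log₂ pᵢ.
−0.46·log₂(0.46) = 0.5153
−0.11·log₂(0.11) = 0.3503
−0.26·log₂(0.26) = 0.5053
−0.11·log₂(0.11) = 0.3503
−0.06·log₂(0.06) = 0.2435
Sum ≈ 1.9647 → 1.965 bits.

1.965 bits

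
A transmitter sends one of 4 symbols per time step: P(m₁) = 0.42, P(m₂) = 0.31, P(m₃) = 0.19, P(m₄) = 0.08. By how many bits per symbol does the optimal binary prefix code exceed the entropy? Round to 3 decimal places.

0.054 bits

Entropy H = −Σ p log₂ p ≈ 1.7962 bits.
Huffman merges: 2/25+19/100→27/100; 27/100+31/100→29/50; 21/50+29/50→1. L = 37/20 ≈ 1.8500.
L − H = 1.8500 − 1.7962 = 0.054 bits.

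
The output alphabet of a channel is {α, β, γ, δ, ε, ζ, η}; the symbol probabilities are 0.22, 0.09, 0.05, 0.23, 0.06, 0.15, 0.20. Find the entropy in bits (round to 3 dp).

2.615 bits

H = −Σ pᵢ log₂ pᵢ.
−0.22·log₂(0.22) = 0.4806
−0.09·log₂(0.09) = 0.3127
−0.05·log₂(0.05) = 0.2161
−0.23·log₂(0.23) = 0.4877
−0.06·log₂(0.06) = 0.2435
−0.15·log₂(0.15) = 0.4105
−0.20·log₂(0.20) = 0.4644
Sum ≈ 2.6155 → 2.615 bits.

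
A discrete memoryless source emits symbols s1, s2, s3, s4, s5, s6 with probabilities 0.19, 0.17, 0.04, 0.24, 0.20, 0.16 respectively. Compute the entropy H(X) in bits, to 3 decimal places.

2.457 bits

H = −Σ pᵢ log₂ pᵢ.
−0.19·log₂(0.19) = 0.4552
−0.17·log₂(0.17) = 0.4346
−0.04·log₂(0.04) = 0.1858
−0.24·log₂(0.24) = 0.4941
−0.20·log₂(0.20) = 0.4644
−0.16·log₂(0.16) = 0.4230
Sum ≈ 2.4571 → 2.457 bits.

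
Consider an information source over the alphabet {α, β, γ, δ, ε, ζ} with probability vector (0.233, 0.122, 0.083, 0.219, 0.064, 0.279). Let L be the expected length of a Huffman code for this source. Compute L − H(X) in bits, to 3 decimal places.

Entropy H = −Σ p log₂ p ≈ 2.4054 bits.
Huffman merges: 8/125+83/1000→147/1000; 61/500+147/1000→269/1000; 219/1000+233/1000→113/250; 269/1000+279/1000→137/250; 113/250+137/250→1. L = 302/125 ≈ 2.4160.
L − H = 2.4160 − 2.4054 = 0.011 bits.

0.011 bits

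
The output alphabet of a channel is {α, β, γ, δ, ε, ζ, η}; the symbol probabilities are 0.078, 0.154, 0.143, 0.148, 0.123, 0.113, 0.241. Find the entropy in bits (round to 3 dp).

2.734 bits

H = −Σ pᵢ log₂ pᵢ.
−0.078·log₂(0.078) = 0.2871
−0.154·log₂(0.154) = 0.4156
−0.143·log₂(0.143) = 0.4012
−0.148·log₂(0.148) = 0.4079
−0.123·log₂(0.123) = 0.3719
−0.113·log₂(0.113) = 0.3555
−0.241·log₂(0.241) = 0.4947
Sum ≈ 2.7340 → 2.734 bits.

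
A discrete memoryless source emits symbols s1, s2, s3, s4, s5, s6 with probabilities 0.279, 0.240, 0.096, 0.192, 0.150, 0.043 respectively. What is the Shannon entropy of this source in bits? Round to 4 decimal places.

2.3954 bits

H = −Σ pᵢ log₂ pᵢ.
−0.279·log₂(0.279) = 0.5138
−0.240·log₂(0.240) = 0.4941
−0.096·log₂(0.096) = 0.3246
−0.192·log₂(0.192) = 0.4571
−0.150·log₂(0.150) = 0.4105
−0.043·log₂(0.043) = 0.1952
Sum ≈ 2.3954 → 2.3954 bits.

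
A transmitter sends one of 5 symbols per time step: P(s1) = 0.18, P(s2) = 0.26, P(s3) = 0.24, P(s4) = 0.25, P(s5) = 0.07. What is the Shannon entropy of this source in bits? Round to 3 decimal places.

2.213 bits

H = −Σ pᵢ log₂ pᵢ.
−0.18·log₂(0.18) = 0.4453
−0.26·log₂(0.26) = 0.5053
−0.24·log₂(0.24) = 0.4941
−0.25·log₂(0.25) = 0.5000
−0.07·log₂(0.07) = 0.2686
Sum ≈ 2.2133 → 2.213 bits.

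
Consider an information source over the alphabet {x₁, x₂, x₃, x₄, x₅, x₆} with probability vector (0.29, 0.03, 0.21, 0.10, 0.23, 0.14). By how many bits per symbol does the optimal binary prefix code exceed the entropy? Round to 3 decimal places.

0.041 bits

Entropy H = −Σ p log₂ p ≈ 2.3595 bits.
Huffman merges: 3/100+1/10→13/100; 13/100+7/50→27/100; 21/100+23/100→11/25; 27/100+29/100→14/25; 11/25+14/25→1. L = 12/5 ≈ 2.4000.
L − H = 2.4000 − 2.3595 = 0.041 bits.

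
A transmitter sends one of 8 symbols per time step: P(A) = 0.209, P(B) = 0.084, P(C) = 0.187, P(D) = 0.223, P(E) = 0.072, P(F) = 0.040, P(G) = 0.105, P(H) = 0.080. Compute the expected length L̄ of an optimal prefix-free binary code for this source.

2.844 bits/symbol

Repeatedly combine the two least-probable nodes; the expected code length is the sum of the merged weights.
merge 1/25 + 9/125 → 14/125
merge 2/25 + 21/250 → 41/250
merge 21/200 + 14/125 → 217/1000
merge 41/250 + 187/1000 → 351/1000
merge 209/1000 + 217/1000 → 213/500
merge 223/1000 + 351/1000 → 287/500
merge 213/500 + 287/500 → 1
L = 14/125 + 41/250 + 217/1000 + 351/1000 + 213/500 + 287/500 + 1 = 711/250 = 2.844 bits/symbol.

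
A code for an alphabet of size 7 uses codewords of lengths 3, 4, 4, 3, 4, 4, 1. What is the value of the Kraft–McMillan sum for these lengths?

1

With common denominator 2^4 = 16: Σ 2^(−ℓᵢ) = 2/16 + 1/16 + 1/16 + 2/16 + 1/16 + 1/16 + 8/16 = 16/16 = 1.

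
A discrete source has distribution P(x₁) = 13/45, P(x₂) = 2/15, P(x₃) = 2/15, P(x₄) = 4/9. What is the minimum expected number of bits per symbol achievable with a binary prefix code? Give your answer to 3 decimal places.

1.822 bits/symbol

Repeatedly combine the two least-probable nodes; the expected code length is the sum of the merged weights.
merge 2/15 + 2/15 → 4/15
merge 4/15 + 13/45 → 5/9
merge 4/9 + 5/9 → 1
L = 4/15 + 5/9 + 1 = 82/45 ≈ 1.822 bits/symbol.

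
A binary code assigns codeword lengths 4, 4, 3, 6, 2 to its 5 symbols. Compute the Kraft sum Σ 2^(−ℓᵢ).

0.515625

With common denominator 2^6 = 64: Σ 2^(−ℓᵢ) = 4/64 + 4/64 + 8/64 + 1/64 + 16/64 = 33/64 = 0.515625.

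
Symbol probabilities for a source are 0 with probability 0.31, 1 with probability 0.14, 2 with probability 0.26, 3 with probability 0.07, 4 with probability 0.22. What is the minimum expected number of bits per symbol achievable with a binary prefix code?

2.21 bits/symbol

Repeatedly combine the two least-probable nodes; the expected code length is the sum of the merged weights.
merge 7/100 + 7/50 → 21/100
merge 21/100 + 11/50 → 43/100
merge 13/50 + 31/100 → 57/100
merge 43/100 + 57/100 → 1
L = 21/100 + 43/100 + 57/100 + 1 = 221/100 = 2.21 bits/symbol.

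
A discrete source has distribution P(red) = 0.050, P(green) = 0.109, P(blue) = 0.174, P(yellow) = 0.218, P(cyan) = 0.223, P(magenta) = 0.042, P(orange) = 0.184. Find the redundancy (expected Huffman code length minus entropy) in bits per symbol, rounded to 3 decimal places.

0.044 bits

Entropy H = −Σ p log₂ p ≈ 2.6069 bits.
Huffman merges: 21/500+1/20→23/250; 23/250+109/1000→201/1000; 87/500+23/125→179/500; 201/1000+109/500→419/1000; 223/1000+179/500→581/1000; 419/1000+581/1000→1. L = 2651/1000 ≈ 2.6510.
L − H = 2.6510 − 2.6069 = 0.044 bits.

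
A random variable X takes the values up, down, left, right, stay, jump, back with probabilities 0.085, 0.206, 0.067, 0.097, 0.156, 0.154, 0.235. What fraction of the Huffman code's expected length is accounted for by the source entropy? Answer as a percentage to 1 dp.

99.0%

Entropy H = −Σ p log₂ p ≈ 2.6844 bits.
Huffman merges: 67/1000+17/200→19/125; 97/1000+19/125→249/1000; 77/500+39/250→31/100; 103/500+47/200→441/1000; 249/1000+31/100→559/1000; 441/1000+559/1000→1. L = 2711/1000 ≈ 2.7110.
Efficiency = H/L = 2.6844/2.7110 = 99.0%.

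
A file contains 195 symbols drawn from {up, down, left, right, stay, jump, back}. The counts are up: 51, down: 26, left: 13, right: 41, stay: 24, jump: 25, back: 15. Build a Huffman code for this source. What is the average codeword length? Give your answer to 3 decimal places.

2.672 bits/symbol

Probabilities are the counts divided by 195.
Repeatedly combine the two least-probable nodes; the expected code length is the sum of the merged weights.
merge 1/15 + 1/13 → 28/195
merge 8/65 + 5/39 → 49/195
merge 2/15 + 28/195 → 18/65
merge 41/195 + 49/195 → 6/13
merge 17/65 + 18/65 → 7/13
merge 6/13 + 7/13 → 1
L = 28/195 + 49/195 + 18/65 + 6/13 + 7/13 + 1 = 521/195 ≈ 2.672 bits/symbol.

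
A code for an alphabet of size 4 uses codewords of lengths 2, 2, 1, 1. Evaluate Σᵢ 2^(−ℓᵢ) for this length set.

1.5

With common denominator 2^2 = 4: Σ 2^(−ℓᵢ) = 1/4 + 1/4 + 2/4 + 2/4 = 6/4 = 1.5.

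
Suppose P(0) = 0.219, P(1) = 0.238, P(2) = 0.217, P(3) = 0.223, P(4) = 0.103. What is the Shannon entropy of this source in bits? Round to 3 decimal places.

2.272 bits

H = −Σ pᵢ log₂ pᵢ.
−0.219·log₂(0.219) = 0.4798
−0.238·log₂(0.238) = 0.4929
−0.217·log₂(0.217) = 0.4783
−0.223·log₂(0.223) = 0.4828
−0.103·log₂(0.103) = 0.3378
Sum ≈ 2.2716 → 2.272 bits.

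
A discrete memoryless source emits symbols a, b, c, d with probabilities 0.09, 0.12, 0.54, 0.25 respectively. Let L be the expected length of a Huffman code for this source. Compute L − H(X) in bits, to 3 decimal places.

0.010 bits

Entropy H = −Σ p log₂ p ≈ 1.6598 bits.
Huffman merges: 9/100+3/25→21/100; 21/100+1/4→23/50; 23/50+27/50→1. L = 167/100 ≈ 1.6700.
L − H = 1.6700 − 1.6598 = 0.010 bits.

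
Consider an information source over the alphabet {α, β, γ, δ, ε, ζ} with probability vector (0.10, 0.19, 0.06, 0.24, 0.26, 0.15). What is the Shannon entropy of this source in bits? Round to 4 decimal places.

H = −Σ pᵢ log₂ pᵢ.
−0.10·log₂(0.10) = 0.3322
−0.19·log₂(0.19) = 0.4552
−0.06·log₂(0.06) = 0.2435
−0.24·log₂(0.24) = 0.4941
−0.26·log₂(0.26) = 0.5053
−0.15·log₂(0.15) = 0.4105
Sum ≈ 2.4409 → 2.4409 bits.

2.4409 bits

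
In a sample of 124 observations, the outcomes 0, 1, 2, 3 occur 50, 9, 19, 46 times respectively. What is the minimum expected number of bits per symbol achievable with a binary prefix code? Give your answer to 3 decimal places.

1.823 bits/symbol

Probabilities are the counts divided by 124.
Repeatedly combine the two least-probable nodes; the expected code length is the sum of the merged weights.
merge 9/124 + 19/124 → 7/31
merge 7/31 + 23/62 → 37/62
merge 25/62 + 37/62 → 1
L = 7/31 + 37/62 + 1 = 113/62 ≈ 1.823 bits/symbol.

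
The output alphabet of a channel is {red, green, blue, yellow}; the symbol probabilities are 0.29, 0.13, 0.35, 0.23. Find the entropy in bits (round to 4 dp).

H = −Σ pᵢ log₂ pᵢ.
−0.29·log₂(0.29) = 0.5179
−0.13·log₂(0.13) = 0.3826
−0.35·log₂(0.35) = 0.5301
−0.23·log₂(0.23) = 0.4877
Sum ≈ 1.9183 → 1.9183 bits.

1.9183 bits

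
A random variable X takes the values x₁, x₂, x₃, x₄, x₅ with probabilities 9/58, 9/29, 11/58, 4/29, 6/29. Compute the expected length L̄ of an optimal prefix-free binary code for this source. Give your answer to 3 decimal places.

Repeatedly combine the two least-probable nodes; the expected code length is the sum of the merged weights.
merge 4/29 + 9/58 → 17/58
merge 11/58 + 6/29 → 23/58
merge 17/58 + 9/29 → 35/58
merge 23/58 + 35/58 → 1
L = 17/58 + 23/58 + 35/58 + 1 = 133/58 ≈ 2.293 bits/symbol.

2.293 bits/symbol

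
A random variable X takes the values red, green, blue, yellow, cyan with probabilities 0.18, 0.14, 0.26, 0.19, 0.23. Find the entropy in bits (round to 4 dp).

H = −Σ pᵢ log₂ pᵢ.
−0.18·log₂(0.18) = 0.4453
−0.14·log₂(0.14) = 0.3971
−0.26·log₂(0.26) = 0.5053
−0.19·log₂(0.19) = 0.4552
−0.23·log₂(0.23) = 0.4877
Sum ≈ 2.2906 → 2.2906 bits.

2.2906 bits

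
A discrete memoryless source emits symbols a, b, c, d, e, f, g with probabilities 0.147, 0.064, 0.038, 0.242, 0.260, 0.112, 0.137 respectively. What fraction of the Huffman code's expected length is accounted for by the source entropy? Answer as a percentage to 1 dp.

99.5%

Entropy H = −Σ p log₂ p ≈ 2.5870 bits.
Huffman merges: 19/500+8/125→51/500; 51/500+14/125→107/500; 137/1000+147/1000→71/250; 107/500+121/500→57/125; 13/50+71/250→68/125; 57/125+68/125→1. L = 13/5 ≈ 2.6000.
Efficiency = H/L = 2.5870/2.6000 = 99.5%.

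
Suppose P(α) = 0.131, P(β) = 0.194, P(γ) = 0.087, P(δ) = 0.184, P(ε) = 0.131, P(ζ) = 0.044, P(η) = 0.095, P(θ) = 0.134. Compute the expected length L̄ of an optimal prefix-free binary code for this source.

2.937 bits/symbol

Repeatedly combine the two least-probable nodes; the expected code length is the sum of the merged weights.
merge 11/250 + 87/1000 → 131/1000
merge 19/200 + 131/1000 → 113/500
merge 131/1000 + 131/1000 → 131/500
merge 67/500 + 23/125 → 159/500
merge 97/500 + 113/500 → 21/50
merge 131/500 + 159/500 → 29/50
merge 21/50 + 29/50 → 1
L = 131/1000 + 113/500 + 131/500 + 159/500 + 21/50 + 29/50 + 1 = 2937/1000 = 2.937 bits/symbol.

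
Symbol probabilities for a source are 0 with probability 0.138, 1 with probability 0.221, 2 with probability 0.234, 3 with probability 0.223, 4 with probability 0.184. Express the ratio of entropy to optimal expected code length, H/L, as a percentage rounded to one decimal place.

99.0%

Entropy H = −Σ p log₂ p ≈ 2.2981 bits.
Huffman merges: 69/500+23/125→161/500; 221/1000+223/1000→111/250; 117/500+161/500→139/250; 111/250+139/250→1. L = 1161/500 ≈ 2.3220.
Efficiency = H/L = 2.2981/2.3220 = 99.0%.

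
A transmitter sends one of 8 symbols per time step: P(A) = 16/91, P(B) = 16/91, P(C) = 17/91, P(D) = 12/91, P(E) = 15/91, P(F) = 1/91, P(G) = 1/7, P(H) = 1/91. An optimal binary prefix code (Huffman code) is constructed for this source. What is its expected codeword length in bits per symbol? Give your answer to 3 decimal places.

2.813 bits/symbol

Repeatedly combine the two least-probable nodes; the expected code length is the sum of the merged weights.
merge 1/91 + 1/91 → 2/91
merge 2/91 + 12/91 → 2/13
merge 1/7 + 2/13 → 27/91
merge 15/91 + 16/91 → 31/91
merge 16/91 + 17/91 → 33/91
merge 27/91 + 31/91 → 58/91
merge 33/91 + 58/91 → 1
L = 2/91 + 2/13 + 27/91 + 31/91 + 33/91 + 58/91 + 1 = 256/91 ≈ 2.813 bits/symbol.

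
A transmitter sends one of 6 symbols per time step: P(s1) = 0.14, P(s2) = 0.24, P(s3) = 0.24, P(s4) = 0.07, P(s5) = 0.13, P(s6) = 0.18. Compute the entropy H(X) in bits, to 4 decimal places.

H = −Σ pᵢ log₂ pᵢ.
−0.14·log₂(0.14) = 0.3971
−0.24·log₂(0.24) = 0.4941
−0.24·log₂(0.24) = 0.4941
−0.07·log₂(0.07) = 0.2686
−0.13·log₂(0.13) = 0.3826
−0.18·log₂(0.18) = 0.4453
Sum ≈ 2.4819 → 2.4819 bits.

2.4819 bits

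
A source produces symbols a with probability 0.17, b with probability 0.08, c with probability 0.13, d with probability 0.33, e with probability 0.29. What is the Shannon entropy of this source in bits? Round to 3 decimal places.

2.154 bits

H = −Σ pᵢ log₂ pᵢ.
−0.17·log₂(0.17) = 0.4346
−0.08·log₂(0.08) = 0.2915
−0.13·log₂(0.13) = 0.3826
−0.33·log₂(0.33) = 0.5278
−0.29·log₂(0.29) = 0.5179
Sum ≈ 2.1545 → 2.154 bits.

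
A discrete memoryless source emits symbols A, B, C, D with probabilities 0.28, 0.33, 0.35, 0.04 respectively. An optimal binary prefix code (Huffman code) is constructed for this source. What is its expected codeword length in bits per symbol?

Repeatedly combine the two least-probable nodes; the expected code length is the sum of the merged weights.
merge 1/25 + 7/25 → 8/25
merge 8/25 + 33/100 → 13/20
merge 7/20 + 13/20 → 1
L = 8/25 + 13/20 + 1 = 197/100 = 1.97 bits/symbol.

1.97 bits/symbol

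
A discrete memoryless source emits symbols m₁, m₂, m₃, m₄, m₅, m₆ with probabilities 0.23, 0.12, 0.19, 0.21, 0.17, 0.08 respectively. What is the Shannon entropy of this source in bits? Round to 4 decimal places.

2.5089 bits

H = −Σ pᵢ log₂ pᵢ.
−0.23·log₂(0.23) = 0.4877
−0.12·log₂(0.12) = 0.3671
−0.19·log₂(0.19) = 0.4552
−0.21·log₂(0.21) = 0.4728
−0.17·log₂(0.17) = 0.4346
−0.08·log₂(0.08) = 0.2915
Sum ≈ 2.5089 → 2.5089 bits.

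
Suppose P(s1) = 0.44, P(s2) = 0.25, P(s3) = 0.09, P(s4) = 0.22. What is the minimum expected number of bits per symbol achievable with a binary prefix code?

1.87 bits/symbol

Repeatedly combine the two least-probable nodes; the expected code length is the sum of the merged weights.
merge 9/100 + 11/50 → 31/100
merge 1/4 + 31/100 → 14/25
merge 11/25 + 14/25 → 1
L = 31/100 + 14/25 + 1 = 187/100 = 1.87 bits/symbol.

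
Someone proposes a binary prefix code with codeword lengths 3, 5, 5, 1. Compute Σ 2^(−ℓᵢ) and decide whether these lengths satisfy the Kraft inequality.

0.6875; yes

With common denominator 2^5 = 32: Σ 2^(−ℓᵢ) = 4/32 + 1/32 + 1/32 + 16/32 = 22/32 = 0.6875.
Kraft's inequality requires Σ ≤ 1; here Σ = 0.6875 ≤ 1, so such a prefix code exists.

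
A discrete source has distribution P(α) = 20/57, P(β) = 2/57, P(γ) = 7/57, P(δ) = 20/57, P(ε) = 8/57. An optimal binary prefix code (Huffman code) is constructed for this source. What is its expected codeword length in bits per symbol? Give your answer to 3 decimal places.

Repeatedly combine the two least-probable nodes; the expected code length is the sum of the merged weights.
merge 2/57 + 7/57 → 3/19
merge 8/57 + 3/19 → 17/57
merge 17/57 + 20/57 → 37/57
merge 20/57 + 37/57 → 1
L = 3/19 + 17/57 + 37/57 + 1 = 40/19 ≈ 2.105 bits/symbol.

2.105 bits/symbol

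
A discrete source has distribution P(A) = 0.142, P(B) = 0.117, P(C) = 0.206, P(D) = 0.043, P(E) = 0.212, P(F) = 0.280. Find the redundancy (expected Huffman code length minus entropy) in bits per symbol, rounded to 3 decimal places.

Entropy H = −Σ p log₂ p ≈ 2.4154 bits.
Huffman merges: 43/1000+117/1000→4/25; 71/500+4/25→151/500; 103/500+53/250→209/500; 7/25+151/500→291/500; 209/500+291/500→1. L = 1231/500 ≈ 2.4620.
L − H = 2.4620 − 2.4154 = 0.047 bits.

0.047 bits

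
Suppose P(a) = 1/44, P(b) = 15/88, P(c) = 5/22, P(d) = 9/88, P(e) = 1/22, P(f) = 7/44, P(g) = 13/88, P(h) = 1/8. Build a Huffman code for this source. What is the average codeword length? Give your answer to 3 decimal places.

2.841 bits/symbol

Repeatedly combine the two least-probable nodes; the expected code length is the sum of the merged weights.
merge 1/44 + 1/22 → 3/44
merge 3/44 + 9/88 → 15/88
merge 1/8 + 13/88 → 3/11
merge 7/44 + 15/88 → 29/88
merge 15/88 + 5/22 → 35/88
merge 3/11 + 29/88 → 53/88
merge 35/88 + 53/88 → 1
L = 3/44 + 15/88 + 3/11 + 29/88 + 35/88 + 53/88 + 1 = 125/44 ≈ 2.841 bits/symbol.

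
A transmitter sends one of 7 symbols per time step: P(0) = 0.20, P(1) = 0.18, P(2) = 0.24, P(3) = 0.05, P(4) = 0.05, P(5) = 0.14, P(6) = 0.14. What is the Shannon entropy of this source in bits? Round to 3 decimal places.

2.630 bits

H = −Σ pᵢ log₂ pᵢ.
−0.20·log₂(0.20) = 0.4644
−0.18·log₂(0.18) = 0.4453
−0.24·log₂(0.24) = 0.4941
−0.05·log₂(0.05) = 0.2161
−0.05·log₂(0.05) = 0.2161
−0.14·log₂(0.14) = 0.3971
−0.14·log₂(0.14) = 0.3971
Sum ≈ 2.6302 → 2.630 bits.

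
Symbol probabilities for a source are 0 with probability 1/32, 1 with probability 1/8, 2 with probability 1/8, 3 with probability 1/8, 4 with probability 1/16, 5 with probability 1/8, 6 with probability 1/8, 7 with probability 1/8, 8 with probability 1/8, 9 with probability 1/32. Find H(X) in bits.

Each probability is a power of 1/2, so log₂(1/p) is an integer.
H = Σ p·log₂(1/p) = 1/32·5 + 1/8·3 + 1/8·3 + 1/8·3 + 1/16·4 + 1/8·3 + 1/8·3 + 1/8·3 + 1/8·3 + 1/32·5 = 3.1875 bits.

3.1875 bits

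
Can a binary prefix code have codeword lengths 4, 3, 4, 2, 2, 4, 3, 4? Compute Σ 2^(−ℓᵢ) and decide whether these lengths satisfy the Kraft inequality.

With common denominator 2^4 = 16: Σ 2^(−ℓᵢ) = 1/16 + 2/16 + 1/16 + 4/16 + 4/16 + 1/16 + 2/16 + 1/16 = 16/16 = 1.
Kraft's inequality requires Σ ≤ 1; here Σ = 1 ≤ 1, so such a prefix code exists.

1; yes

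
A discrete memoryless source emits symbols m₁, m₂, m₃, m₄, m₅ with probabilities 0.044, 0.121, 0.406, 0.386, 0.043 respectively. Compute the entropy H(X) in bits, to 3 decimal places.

H = −Σ pᵢ log₂ pᵢ.
−0.044·log₂(0.044) = 0.1983
−0.121·log₂(0.121) = 0.3687
−0.406·log₂(0.406) = 0.5280
−0.386·log₂(0.386) = 0.5301
−0.043·log₂(0.043) = 0.1952
Sum ≈ 1.8202 → 1.820 bits.

1.820 bits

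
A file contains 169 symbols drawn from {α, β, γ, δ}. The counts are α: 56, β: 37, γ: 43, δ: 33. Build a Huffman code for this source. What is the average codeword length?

2 bits/symbol

Probabilities are the counts divided by 169.
Repeatedly combine the two least-probable nodes; the expected code length is the sum of the merged weights.
merge 33/169 + 37/169 → 70/169
merge 43/169 + 56/169 → 99/169
merge 70/169 + 99/169 → 1
L = 70/169 + 99/169 + 1 = 2 bits/symbol.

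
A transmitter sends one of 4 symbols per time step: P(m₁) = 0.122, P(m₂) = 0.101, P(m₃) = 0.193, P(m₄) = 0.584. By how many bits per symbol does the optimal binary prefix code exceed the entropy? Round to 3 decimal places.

Entropy H = −Σ p log₂ p ≈ 1.6156 bits.
Huffman merges: 101/1000+61/500→223/1000; 193/1000+223/1000→52/125; 52/125+73/125→1. L = 1639/1000 ≈ 1.6390.
L − H = 1.6390 − 1.6156 = 0.023 bits.

0.023 bits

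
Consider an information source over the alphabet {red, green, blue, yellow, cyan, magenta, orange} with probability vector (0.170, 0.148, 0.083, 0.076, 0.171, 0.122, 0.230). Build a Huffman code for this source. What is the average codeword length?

2.758 bits/symbol

Repeatedly combine the two least-probable nodes; the expected code length is the sum of the merged weights.
merge 19/250 + 83/1000 → 159/1000
merge 61/500 + 37/250 → 27/100
merge 159/1000 + 17/100 → 329/1000
merge 171/1000 + 23/100 → 401/1000
merge 27/100 + 329/1000 → 599/1000
merge 401/1000 + 599/1000 → 1
L = 159/1000 + 27/100 + 329/1000 + 401/1000 + 599/1000 + 1 = 1379/500 = 2.758 bits/symbol.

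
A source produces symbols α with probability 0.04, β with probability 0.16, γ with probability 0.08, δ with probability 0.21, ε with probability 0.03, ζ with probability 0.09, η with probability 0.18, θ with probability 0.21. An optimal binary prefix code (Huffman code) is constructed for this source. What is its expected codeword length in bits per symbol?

2.8 bits/symbol

Repeatedly combine the two least-probable nodes; the expected code length is the sum of the merged weights.
merge 3/100 + 1/25 → 7/100
merge 7/100 + 2/25 → 3/20
merge 9/100 + 3/20 → 6/25
merge 4/25 + 9/50 → 17/50
merge 21/100 + 21/100 → 21/50
merge 6/25 + 17/50 → 29/50
merge 21/50 + 29/50 → 1
L = 7/100 + 3/20 + 6/25 + 17/50 + 21/50 + 29/50 + 1 = 14/5 = 2.8 bits/symbol.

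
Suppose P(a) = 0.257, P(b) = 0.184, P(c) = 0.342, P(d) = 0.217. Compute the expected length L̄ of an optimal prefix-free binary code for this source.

2 bits/symbol

Repeatedly combine the two least-probable nodes; the expected code length is the sum of the merged weights.
merge 23/125 + 217/1000 → 401/1000
merge 257/1000 + 171/500 → 599/1000
merge 401/1000 + 599/1000 → 1
L = 401/1000 + 599/1000 + 1 = 2 bits/symbol.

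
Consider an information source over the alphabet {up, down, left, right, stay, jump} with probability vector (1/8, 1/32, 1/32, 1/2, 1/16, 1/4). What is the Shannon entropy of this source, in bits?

1.9375 bits

Each probability is a power of 1/2, so log₂(1/p) is an integer.
H = Σ p·log₂(1/p) = 1/8·3 + 1/32·5 + 1/32·5 + 1/2·1 + 1/16·4 + 1/4·2 = 1.9375 bits.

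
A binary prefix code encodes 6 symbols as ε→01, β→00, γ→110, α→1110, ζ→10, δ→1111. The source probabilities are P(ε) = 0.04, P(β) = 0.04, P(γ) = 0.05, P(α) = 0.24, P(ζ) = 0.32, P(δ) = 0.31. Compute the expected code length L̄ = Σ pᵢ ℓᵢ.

L̄ = Σ pᵢ·ℓᵢ = 0.04·2 + 0.04·2 + 0.05·3 + 0.24·4 + 0.32·2 + 0.31·4 = 3.15 bits/symbol.

3.15 bits/symbol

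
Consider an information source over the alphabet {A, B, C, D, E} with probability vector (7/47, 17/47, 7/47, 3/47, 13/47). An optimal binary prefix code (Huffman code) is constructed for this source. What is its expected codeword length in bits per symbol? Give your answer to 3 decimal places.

Repeatedly combine the two least-probable nodes; the expected code length is the sum of the merged weights.
merge 3/47 + 7/47 → 10/47
merge 7/47 + 10/47 → 17/47
merge 13/47 + 17/47 → 30/47
merge 17/47 + 30/47 → 1
L = 10/47 + 17/47 + 30/47 + 1 = 104/47 ≈ 2.213 bits/symbol.

2.213 bits/symbol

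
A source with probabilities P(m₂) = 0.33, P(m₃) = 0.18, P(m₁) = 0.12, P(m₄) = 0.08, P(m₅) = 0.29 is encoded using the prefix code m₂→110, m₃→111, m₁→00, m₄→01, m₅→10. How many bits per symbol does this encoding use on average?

2.51 bits/symbol

L̄ = Σ pᵢ·ℓᵢ = 0.33·3 + 0.18·3 + 0.12·2 + 0.08·2 + 0.29·2 = 2.51 bits/symbol.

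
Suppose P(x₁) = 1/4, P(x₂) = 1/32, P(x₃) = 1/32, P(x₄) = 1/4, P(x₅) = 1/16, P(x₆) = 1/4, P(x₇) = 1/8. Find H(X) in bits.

Each probability is a power of 1/2, so log₂(1/p) is an integer.
H = Σ p·log₂(1/p) = 1/4·2 + 1/32·5 + 1/32·5 + 1/4·2 + 1/16·4 + 1/4·2 + 1/8·3 = 2.4375 bits.

2.4375 bits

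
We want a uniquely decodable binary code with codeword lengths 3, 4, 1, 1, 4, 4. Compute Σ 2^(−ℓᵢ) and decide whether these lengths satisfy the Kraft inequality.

1.3125; no

With common denominator 2^4 = 16: Σ 2^(−ℓᵢ) = 2/16 + 1/16 + 8/16 + 8/16 + 1/16 + 1/16 = 21/16 = 1.3125.
Kraft's inequality requires Σ ≤ 1; here Σ = 1.3125 > 1, so no such prefix code exists.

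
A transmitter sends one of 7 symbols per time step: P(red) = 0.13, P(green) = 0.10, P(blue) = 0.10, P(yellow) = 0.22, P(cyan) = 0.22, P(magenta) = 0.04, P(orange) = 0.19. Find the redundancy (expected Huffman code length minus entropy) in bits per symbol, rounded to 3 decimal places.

0.051 bits

Entropy H = −Σ p log₂ p ≈ 2.6492 bits.
Huffman merges: 1/25+1/10→7/50; 1/10+13/100→23/100; 7/50+19/100→33/100; 11/50+11/50→11/25; 23/100+33/100→14/25; 11/25+14/25→1. L = 27/10 ≈ 2.7000.
L − H = 2.7000 − 2.6492 = 0.051 bits.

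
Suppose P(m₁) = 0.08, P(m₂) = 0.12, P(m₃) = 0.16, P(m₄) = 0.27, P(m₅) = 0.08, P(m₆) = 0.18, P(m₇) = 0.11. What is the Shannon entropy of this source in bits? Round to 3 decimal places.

H = −Σ pᵢ log₂ pᵢ.
−0.08·log₂(0.08) = 0.2915
−0.12·log₂(0.12) = 0.3671
−0.16·log₂(0.16) = 0.4230
−0.27·log₂(0.27) = 0.5100
−0.08·log₂(0.08) = 0.2915
−0.18·log₂(0.18) = 0.4453
−0.11·log₂(0.11) = 0.3503
Sum ≈ 2.6787 → 2.679 bits.

2.679 bits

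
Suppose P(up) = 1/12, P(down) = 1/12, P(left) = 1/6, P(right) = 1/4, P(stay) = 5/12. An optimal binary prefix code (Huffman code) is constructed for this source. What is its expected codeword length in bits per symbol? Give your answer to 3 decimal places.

Repeatedly combine the two least-probable nodes; the expected code length is the sum of the merged weights.
merge 1/12 + 1/12 → 1/6
merge 1/6 + 1/6 → 1/3
merge 1/4 + 1/3 → 7/12
merge 5/12 + 7/12 → 1
L = 1/6 + 1/3 + 7/12 + 1 = 25/12 ≈ 2.083 bits/symbol.

2.083 bits/symbol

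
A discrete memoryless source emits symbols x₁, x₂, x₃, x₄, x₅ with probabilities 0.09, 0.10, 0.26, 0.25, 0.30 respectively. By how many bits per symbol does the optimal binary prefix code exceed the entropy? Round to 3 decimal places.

Entropy H = −Σ p log₂ p ≈ 2.1712 bits.
Huffman merges: 9/100+1/10→19/100; 19/100+1/4→11/25; 13/50+3/10→14/25; 11/25+14/25→1. L = 219/100 ≈ 2.1900.
L − H = 2.1900 − 2.1712 = 0.019 bits.

0.019 bits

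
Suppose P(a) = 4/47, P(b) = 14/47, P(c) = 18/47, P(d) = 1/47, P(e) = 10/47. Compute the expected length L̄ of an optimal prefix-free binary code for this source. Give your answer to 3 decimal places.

Repeatedly combine the two least-probable nodes; the expected code length is the sum of the merged weights.
merge 1/47 + 4/47 → 5/47
merge 5/47 + 10/47 → 15/47
merge 14/47 + 15/47 → 29/47
merge 18/47 + 29/47 → 1
L = 5/47 + 15/47 + 29/47 + 1 = 96/47 ≈ 2.043 bits/symbol.

2.043 bits/symbol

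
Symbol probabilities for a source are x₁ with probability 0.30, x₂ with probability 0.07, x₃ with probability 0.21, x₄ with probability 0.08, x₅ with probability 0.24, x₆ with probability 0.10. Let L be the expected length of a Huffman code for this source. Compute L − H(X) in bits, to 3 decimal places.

0.020 bits

Entropy H = −Σ p log₂ p ≈ 2.3803 bits.
Huffman merges: 7/100+2/25→3/20; 1/10+3/20→1/4; 21/100+6/25→9/20; 1/4+3/10→11/20; 9/20+11/20→1. L = 12/5 ≈ 2.4000.
L − H = 2.4000 − 2.3803 = 0.020 bits.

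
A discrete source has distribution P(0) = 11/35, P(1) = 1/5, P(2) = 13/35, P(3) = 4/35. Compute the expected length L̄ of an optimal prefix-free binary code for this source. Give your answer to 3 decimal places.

1.943 bits/symbol

Repeatedly combine the two least-probable nodes; the expected code length is the sum of the merged weights.
merge 4/35 + 1/5 → 11/35
merge 11/35 + 11/35 → 22/35
merge 13/35 + 22/35 → 1
L = 11/35 + 22/35 + 1 = 68/35 ≈ 1.943 bits/symbol.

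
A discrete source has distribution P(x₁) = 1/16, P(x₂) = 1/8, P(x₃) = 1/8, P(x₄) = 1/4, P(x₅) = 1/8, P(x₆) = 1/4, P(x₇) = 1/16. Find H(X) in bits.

2.625 bits

Each probability is a power of 1/2, so log₂(1/p) is an integer.
H = Σ p·log₂(1/p) = 1/16·4 + 1/8·3 + 1/8·3 + 1/4·2 + 1/8·3 + 1/4·2 + 1/16·4 = 2.625 bits.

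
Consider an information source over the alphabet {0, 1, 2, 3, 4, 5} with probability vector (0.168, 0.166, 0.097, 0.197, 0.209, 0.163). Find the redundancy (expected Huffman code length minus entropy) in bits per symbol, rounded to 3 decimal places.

0.045 bits

Entropy H = −Σ p log₂ p ≈ 2.5492 bits.
Huffman merges: 97/1000+163/1000→13/50; 83/500+21/125→167/500; 197/1000+209/1000→203/500; 13/50+167/500→297/500; 203/500+297/500→1. L = 1297/500 ≈ 2.5940.
L − H = 2.5940 − 2.5492 = 0.045 bits.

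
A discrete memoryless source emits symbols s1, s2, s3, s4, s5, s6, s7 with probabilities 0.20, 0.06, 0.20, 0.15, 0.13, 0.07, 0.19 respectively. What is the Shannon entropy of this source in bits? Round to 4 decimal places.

H = −Σ pᵢ log₂ pᵢ.
−0.20·log₂(0.20) = 0.4644
−0.06·log₂(0.06) = 0.2435
−0.20·log₂(0.20) = 0.4644
−0.15·log₂(0.15) = 0.4105
−0.13·log₂(0.13) = 0.3826
−0.07·log₂(0.07) = 0.2686
−0.19·log₂(0.19) = 0.4552
Sum ≈ 2.6893 → 2.6893 bits.

2.6893 bits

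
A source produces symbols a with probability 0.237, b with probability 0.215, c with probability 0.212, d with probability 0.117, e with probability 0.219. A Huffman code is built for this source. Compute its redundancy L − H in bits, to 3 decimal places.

Entropy H = −Σ p log₂ p ≈ 2.2855 bits.
Huffman merges: 117/1000+53/250→329/1000; 43/200+219/1000→217/500; 237/1000+329/1000→283/500; 217/500+283/500→1. L = 2329/1000 ≈ 2.3290.
L − H = 2.3290 − 2.2855 = 0.044 bits.

0.044 bits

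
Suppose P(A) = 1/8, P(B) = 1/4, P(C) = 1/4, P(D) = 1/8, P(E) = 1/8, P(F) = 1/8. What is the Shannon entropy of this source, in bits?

Each probability is a power of 1/2, so log₂(1/p) is an integer.
H = Σ p·log₂(1/p) = 1/8·3 + 1/4·2 + 1/4·2 + 1/8·3 + 1/8·3 + 1/8·3 = 2.5 bits.

2.5 bits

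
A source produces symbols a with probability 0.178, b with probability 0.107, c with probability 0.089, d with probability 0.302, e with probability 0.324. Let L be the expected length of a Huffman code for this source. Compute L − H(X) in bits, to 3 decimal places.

0.049 bits

Entropy H = −Σ p log₂ p ≈ 2.1473 bits.
Huffman merges: 89/1000+107/1000→49/250; 89/500+49/250→187/500; 151/500+81/250→313/500; 187/500+313/500→1. L = 549/250 ≈ 2.1960.
L − H = 2.1960 − 2.1473 = 0.049 bits.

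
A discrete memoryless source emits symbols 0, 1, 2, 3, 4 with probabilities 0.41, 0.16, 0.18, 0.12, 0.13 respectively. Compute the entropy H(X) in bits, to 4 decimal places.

H = −Σ pᵢ log₂ pᵢ.
−0.41·log₂(0.41) = 0.5274
−0.16·log₂(0.16) = 0.4230
−0.18·log₂(0.18) = 0.4453
−0.12·log₂(0.12) = 0.3671
−0.13·log₂(0.13) = 0.3826
Sum ≈ 2.1454 → 2.1454 bits.

2.1454 bits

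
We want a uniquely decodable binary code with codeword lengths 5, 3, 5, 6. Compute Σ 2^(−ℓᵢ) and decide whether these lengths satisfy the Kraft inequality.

0.203125; yes

With common denominator 2^6 = 64: Σ 2^(−ℓᵢ) = 2/64 + 8/64 + 2/64 + 1/64 = 13/64 = 0.203125.
Kraft's inequality requires Σ ≤ 1; here Σ = 0.203125 ≤ 1, so such a prefix code exists.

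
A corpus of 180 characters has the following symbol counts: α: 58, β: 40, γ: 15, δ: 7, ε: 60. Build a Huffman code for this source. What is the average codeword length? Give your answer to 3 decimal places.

Probabilities are the counts divided by 180.
Repeatedly combine the two least-probable nodes; the expected code length is the sum of the merged weights.
merge 7/180 + 1/12 → 11/90
merge 11/90 + 2/9 → 31/90
merge 29/90 + 1/3 → 59/90
merge 31/90 + 59/90 → 1
L = 11/90 + 31/90 + 59/90 + 1 = 191/90 ≈ 2.122 bits/symbol.

2.122 bits/symbol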